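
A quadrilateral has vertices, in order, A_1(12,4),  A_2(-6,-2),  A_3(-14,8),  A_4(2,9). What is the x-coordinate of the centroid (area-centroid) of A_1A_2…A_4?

-304/159

Apply the shoelace (surveyor's) formula. First the cross-terms c_i = x_i·y_{i+1} − x_{i+1}·y_i:
  0, -76, -142, -100  ⇒  2A = -318, A = -159.
Then Σ (x_i + x_{i+1})·c_i = 1824, so x̄ = 1824 / (6·(-159)) = -304/159.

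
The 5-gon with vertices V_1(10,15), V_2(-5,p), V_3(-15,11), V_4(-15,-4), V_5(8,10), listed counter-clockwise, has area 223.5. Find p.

Write out the shoelace sum; only the two edges meeting at V_2 involve p:
2·Area = [(10·p − (-5)·15) + ((-5)·11 − (-15)·p)] + 127
       = 25·p + 147 = 447
⇒ p = 12.

12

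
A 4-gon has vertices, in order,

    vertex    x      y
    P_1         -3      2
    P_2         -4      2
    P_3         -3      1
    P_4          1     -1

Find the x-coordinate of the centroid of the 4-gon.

Apply the surveyor's formula. First the cross-terms c_i = x_i·y_{i+1} − x_{i+1}·y_i:
  2, 2, 2, -1  ⇒  2A = 5, A = 2.5.
Then Σ (x_i + x_{i+1})·c_i = -30, so x̄ = -30 / (6·2.5) = -2.

-2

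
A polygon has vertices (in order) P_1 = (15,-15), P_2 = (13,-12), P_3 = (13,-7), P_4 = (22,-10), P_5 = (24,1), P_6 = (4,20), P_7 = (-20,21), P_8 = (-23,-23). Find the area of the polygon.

Σ = (15) + (65) + (24) + (262) + (476) + (484) + (943) + (690) = 2959
Area = |Σ|/2 = 1479.5.

1479.5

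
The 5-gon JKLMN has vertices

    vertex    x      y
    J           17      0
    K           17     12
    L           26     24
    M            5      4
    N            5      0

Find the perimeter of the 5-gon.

|JK| = √((0)² + (12)²) = √144 = 12
|KL| = √((9)² + (12)²) = √225 = 15
|LM| = √((-21)² + (-20)²) = √841 = 29
|MN| = √((0)² + (-4)²) = √16 = 4
|NJ| = √((12)² + (0)²) = √144 = 12
Perimeter = 12 + 15 + 29 + 4 + 12 = 72.

72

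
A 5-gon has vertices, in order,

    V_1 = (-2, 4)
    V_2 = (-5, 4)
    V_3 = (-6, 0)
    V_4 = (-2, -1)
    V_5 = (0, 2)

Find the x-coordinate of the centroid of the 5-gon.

-22/7

Apply the shoelace (surveyor's) formula. First the cross-terms c_i = x_i·y_{i+1} − x_{i+1}·y_i:
  12, 24, 6, -4, 4  ⇒  2A = 42, A = 21.
Then Σ (x_i + x_{i+1})·c_i = -396, so x̄ = -396 / (6·21) = -22/7.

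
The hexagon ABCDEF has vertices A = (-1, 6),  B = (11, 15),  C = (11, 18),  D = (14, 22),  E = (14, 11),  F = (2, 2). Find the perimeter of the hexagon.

|AB| = √((12)² + (9)²) = √225 = 15
|BC| = √((0)² + (3)²) = √9 = 3
|CD| = √((3)² + (4)²) = √25 = 5
|DE| = √((0)² + (-11)²) = √121 = 11
|EF| = √((-12)² + (-9)²) = √225 = 15
|FA| = √((-3)² + (4)²) = √25 = 5
Perimeter = 15 + 3 + 5 + 11 + 15 + 5 = 54.

54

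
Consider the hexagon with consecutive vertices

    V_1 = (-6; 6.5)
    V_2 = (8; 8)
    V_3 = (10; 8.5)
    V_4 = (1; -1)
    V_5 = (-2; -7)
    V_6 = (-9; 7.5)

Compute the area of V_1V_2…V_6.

115.5

Apply the surveyor's formula: 2A = Σ (x_i·y_{i+1} − x_{i+1}·y_i), indices taken mod 6.
V_1→V_2: (-6)(8) − (8)(6.5) = -100
V_2→V_3: (8)(8.5) − (10)(8) = -12
V_3→V_4: (10)(-1) − (1)(8.5) = -18.5
V_4→V_5: (1)(-7) − (-2)(-1) = -9
V_5→V_6: (-2)(7.5) − (-9)(-7) = -78
V_6→V_1: (-9)(6.5) − (-6)(7.5) = -13.5
Σ = -231
Area = |Σ|/2 = 115.5.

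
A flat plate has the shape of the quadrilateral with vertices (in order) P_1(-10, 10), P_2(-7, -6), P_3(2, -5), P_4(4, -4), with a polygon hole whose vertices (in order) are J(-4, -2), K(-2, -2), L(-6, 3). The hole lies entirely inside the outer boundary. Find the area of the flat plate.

Outer boundary:
Apply the surveyor's formula: 2A = Σ (x_i·y_{i+1} − x_{i+1}·y_i), indices taken mod 4.
Σ = (130) + (47) + (12) + (0) = 189
Area = |Σ|/2 = 94.5.
Hole:
Apply the surveyor's formula: 2A = Σ (x_i·y_{i+1} − x_{i+1}·y_i), indices taken mod 3.
J→K: (-4)(-2) − (-2)(-2) = 4
K→L: (-2)(3) − (-6)(-2) = -18
L→J: (-6)(-2) − (-4)(3) = 24
Σ = 10
Area = |Σ|/2 = 5.
Net area = 94.5 − 5 = 89.5.

89.5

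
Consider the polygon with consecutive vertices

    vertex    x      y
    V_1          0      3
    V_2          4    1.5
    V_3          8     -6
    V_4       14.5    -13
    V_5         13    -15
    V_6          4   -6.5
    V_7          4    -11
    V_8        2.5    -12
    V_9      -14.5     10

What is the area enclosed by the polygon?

184.5

Σ = (-12) + (-36) + (-17) + (-48.5) + (-24.5) + (-18) + (-20.5) + (-149) + (-43.5) = -369
Area = |Σ|/2 = 184.5.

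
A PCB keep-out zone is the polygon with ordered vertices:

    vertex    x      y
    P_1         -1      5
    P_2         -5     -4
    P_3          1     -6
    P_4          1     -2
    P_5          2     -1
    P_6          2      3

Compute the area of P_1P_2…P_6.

45.5

Apply Gauss's area formula: 2A = Σ (x_i·y_{i+1} − x_{i+1}·y_i), indices taken mod 6.
Σ = (29) + (34) + (4) + (3) + (8) + (13) = 91
Area = |Σ|/2 = 45.5.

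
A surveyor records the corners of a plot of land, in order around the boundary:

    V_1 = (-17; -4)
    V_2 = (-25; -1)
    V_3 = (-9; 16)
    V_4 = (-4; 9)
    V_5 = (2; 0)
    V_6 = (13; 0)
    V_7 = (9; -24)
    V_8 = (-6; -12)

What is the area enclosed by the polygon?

Apply the shoelace (surveyor's) formula: 2A = Σ (x_i·y_{i+1} − x_{i+1}·y_i), indices taken mod 8.
Σ = (-83) + (-409) + (-17) + (-18) + (0) + (-312) + (-252) + (-180) = -1271
Area = |Σ|/2 = 635.5.

635.5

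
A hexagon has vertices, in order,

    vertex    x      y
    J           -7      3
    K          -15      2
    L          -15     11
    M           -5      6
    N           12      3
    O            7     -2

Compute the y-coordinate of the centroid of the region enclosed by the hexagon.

Apply Gauss's area formula. First the cross-terms c_i = x_i·y_{i+1} − x_{i+1}·y_i:
  31, -135, -35, -87, -45, 7  ⇒  2A = -264, A = -132.
Then Σ (y_i + y_{i+1})·c_i = -3016, so ȳ = -3016 / (6·(-132)) = 377/99.

377/99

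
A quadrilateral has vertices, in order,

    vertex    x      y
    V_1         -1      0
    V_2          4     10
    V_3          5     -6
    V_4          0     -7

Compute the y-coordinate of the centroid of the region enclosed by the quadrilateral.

-2/7

Apply Gauss's area formula. First the cross-terms c_i = x_i·y_{i+1} − x_{i+1}·y_i:
  -10, -74, -35, -7  ⇒  2A = -126, A = -63.
Then Σ (y_i + y_{i+1})·c_i = 108, so ȳ = 108 / (6·(-63)) = -2/7.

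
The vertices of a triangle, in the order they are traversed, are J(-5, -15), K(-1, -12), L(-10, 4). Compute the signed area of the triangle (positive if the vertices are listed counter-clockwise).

Σ = (45) + (-124) + (170) = 91
Signed area = Σ/2 = 45.5 (positive ⇒ counter-clockwise traversal).

45.5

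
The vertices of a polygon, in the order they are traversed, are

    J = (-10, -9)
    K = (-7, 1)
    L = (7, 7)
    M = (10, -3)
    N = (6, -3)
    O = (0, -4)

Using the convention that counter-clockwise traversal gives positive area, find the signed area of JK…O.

-148

Apply Gauss's area formula: 2A = Σ (x_i·y_{i+1} − x_{i+1}·y_i), indices taken mod 6.
J→K: (-10)(1) − (-7)(-9) = -73
K→L: (-7)(7) − (7)(1) = -56
L→M: (7)(-3) − (10)(7) = -91
M→N: (10)(-3) − (6)(-3) = -12
N→O: (6)(-4) − (0)(-3) = -24
O→J: (0)(-9) − (-10)(-4) = -40
Σ = -296
Signed area = Σ/2 = -148 (negative ⇒ clockwise traversal).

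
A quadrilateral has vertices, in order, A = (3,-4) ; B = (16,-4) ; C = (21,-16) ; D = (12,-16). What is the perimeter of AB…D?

50

|AB| = √((13)² + (0)²) = √169 = 13
|BC| = √((5)² + (-12)²) = √169 = 13
|CD| = √((-9)² + (0)²) = √81 = 9
|DA| = √((-9)² + (12)²) = √225 = 15
Perimeter = 13 + 13 + 9 + 15 = 50.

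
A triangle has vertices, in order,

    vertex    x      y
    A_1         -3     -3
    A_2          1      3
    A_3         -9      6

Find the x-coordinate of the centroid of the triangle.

Apply the surveyor's formula. First the cross-terms c_i = x_i·y_{i+1} − x_{i+1}·y_i:
  -6, 33, 45  ⇒  2A = 72, A = 36.
Then Σ (x_i + x_{i+1})·c_i = -792, so x̄ = -792 / (6·36) = -11/3.

-11/3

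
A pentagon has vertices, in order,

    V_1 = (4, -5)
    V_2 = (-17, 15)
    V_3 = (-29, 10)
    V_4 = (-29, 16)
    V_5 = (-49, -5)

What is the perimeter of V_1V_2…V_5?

|V_1V_2| = √((-21)² + (20)²) = √841 = 29
|V_2V_3| = √((-12)² + (-5)²) = √169 = 13
|V_3V_4| = √((0)² + (6)²) = √36 = 6
|V_4V_5| = √((-20)² + (-21)²) = √841 = 29
|V_5V_1| = √((53)² + (0)²) = √2809 = 53
Perimeter = 29 + 13 + 6 + 29 + 53 = 130.

130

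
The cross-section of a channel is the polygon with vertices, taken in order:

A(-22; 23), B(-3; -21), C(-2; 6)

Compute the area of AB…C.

278.5

Cross-terms: 531, -60, 86  ⇒  Σ = 557
Area = |Σ|/2 = 278.5.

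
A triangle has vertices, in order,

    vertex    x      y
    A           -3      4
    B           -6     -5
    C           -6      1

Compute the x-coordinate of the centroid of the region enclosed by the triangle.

-5

Apply the shoelace (surveyor's) formula. First the cross-terms c_i = x_i·y_{i+1} − x_{i+1}·y_i:
  39, -36, -21  ⇒  2A = -18, A = -9.
Then Σ (x_i + x_{i+1})·c_i = 270, so x̄ = 270 / (6·(-9)) = -5.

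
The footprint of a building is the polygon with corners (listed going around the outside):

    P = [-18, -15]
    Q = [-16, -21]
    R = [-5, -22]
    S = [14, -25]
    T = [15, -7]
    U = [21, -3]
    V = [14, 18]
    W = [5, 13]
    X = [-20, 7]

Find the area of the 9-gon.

1215

Cross-terms: 138, 247, 433, 277, 102, 420, 92, 295, 426  ⇒  Σ = 2430
Area = |Σ|/2 = 1215.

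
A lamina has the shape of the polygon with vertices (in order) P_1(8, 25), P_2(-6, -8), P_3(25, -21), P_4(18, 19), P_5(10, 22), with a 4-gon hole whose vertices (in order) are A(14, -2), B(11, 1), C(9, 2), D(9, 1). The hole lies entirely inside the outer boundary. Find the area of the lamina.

768.5

Outer boundary:
Apply the shoelace formula: 2A = Σ (x_i·y_{i+1} − x_{i+1}·y_i), indices taken mod 5.
Σ = (86) + (326) + (853) + (206) + (74) = 1545
Area = |Σ|/2 = 772.5.
Hole:
Apply the surveyor's formula: 2A = Σ (x_i·y_{i+1} − x_{i+1}·y_i), indices taken mod 4.
Cross-terms: 36, 13, -9, -32  ⇒  Σ = 8
Area = |Σ|/2 = 4.
Net area = 772.5 − 4 = 768.5.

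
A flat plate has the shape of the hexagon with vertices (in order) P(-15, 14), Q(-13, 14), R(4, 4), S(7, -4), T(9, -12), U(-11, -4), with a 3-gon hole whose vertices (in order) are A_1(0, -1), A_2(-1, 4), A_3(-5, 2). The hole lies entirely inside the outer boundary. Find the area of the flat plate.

294

Outer boundary:
Apply the surveyor's formula: 2A = Σ (x_i·y_{i+1} − x_{i+1}·y_i), indices taken mod 6.
Cross-terms: -28, -108, -44, -48, -168, -214  ⇒  Σ = -610
Area = |Σ|/2 = 305.
Hole:
Apply Gauss's area formula: 2A = Σ (x_i·y_{i+1} − x_{i+1}·y_i), indices taken mod 3.
Σ = (-1) + (18) + (5) = 22
Area = |Σ|/2 = 11.
Net area = 305 − 11 = 294.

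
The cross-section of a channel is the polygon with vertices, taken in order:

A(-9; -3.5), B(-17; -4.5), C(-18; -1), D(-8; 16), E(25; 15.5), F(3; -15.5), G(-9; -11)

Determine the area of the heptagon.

Σ = (-19) + (-64) + (-296) + (-524) + (-434) + (-172.5) + (-67.5) = -1577
Area = |Σ|/2 = 788.5.

788.5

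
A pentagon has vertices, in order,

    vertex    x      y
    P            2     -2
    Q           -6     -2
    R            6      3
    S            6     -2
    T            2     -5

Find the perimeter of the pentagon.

34

|PQ| = √((-8)² + (0)²) = √64 = 8
|QR| = √((12)² + (5)²) = √169 = 13
|RS| = √((0)² + (-5)²) = √25 = 5
|ST| = √((-4)² + (-3)²) = √25 = 5
|TP| = √((0)² + (3)²) = √9 = 3
Perimeter = 8 + 13 + 5 + 5 + 3 = 34.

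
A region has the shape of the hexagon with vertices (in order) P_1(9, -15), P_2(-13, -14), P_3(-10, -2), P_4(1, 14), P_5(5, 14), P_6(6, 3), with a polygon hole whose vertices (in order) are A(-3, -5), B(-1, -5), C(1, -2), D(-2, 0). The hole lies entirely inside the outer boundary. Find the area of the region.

396

Outer boundary:
Apply the surveyor's formula: 2A = Σ (x_i·y_{i+1} − x_{i+1}·y_i), indices taken mod 6.
Cross-terms: -321, -114, -138, -56, -69, -117  ⇒  Σ = -815
Area = |Σ|/2 = 407.5.
Hole:
Σ = (10) + (7) + (-4) + (10) = 23
Area = |Σ|/2 = 11.5.
Net area = 407.5 − 11.5 = 396.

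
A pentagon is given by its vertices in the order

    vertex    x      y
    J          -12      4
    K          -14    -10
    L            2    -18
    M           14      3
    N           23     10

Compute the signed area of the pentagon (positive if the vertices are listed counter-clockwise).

494.5

Apply the shoelace formula: 2A = Σ (x_i·y_{i+1} − x_{i+1}·y_i), indices taken mod 5.
Σ = (176) + (272) + (258) + (71) + (212) = 989
Signed area = Σ/2 = 494.5 (positive ⇒ counter-clockwise traversal).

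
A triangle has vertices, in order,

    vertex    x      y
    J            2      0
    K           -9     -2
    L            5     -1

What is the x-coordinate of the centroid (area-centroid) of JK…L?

Apply the shoelace (surveyor's) formula. First the cross-terms c_i = x_i·y_{i+1} − x_{i+1}·y_i:
  -4, 19, 2  ⇒  2A = 17, A = 8.5.
Then Σ (x_i + x_{i+1})·c_i = -34, so x̄ = -34 / (6·8.5) = -2/3.

-2/3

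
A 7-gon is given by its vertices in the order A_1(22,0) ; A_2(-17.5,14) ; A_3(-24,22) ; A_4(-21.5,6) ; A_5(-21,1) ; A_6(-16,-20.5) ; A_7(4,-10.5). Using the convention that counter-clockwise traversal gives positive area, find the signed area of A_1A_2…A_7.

810

Σ = (308) + (-49) + (329) + (104.5) + (446.5) + (250) + (231) = 1620
Signed area = Σ/2 = 810 (positive ⇒ counter-clockwise traversal).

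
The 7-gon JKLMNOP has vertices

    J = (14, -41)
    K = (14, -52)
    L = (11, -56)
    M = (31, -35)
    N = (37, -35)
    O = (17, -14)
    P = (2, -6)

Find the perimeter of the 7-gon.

134

|JK| = √((0)² + (-11)²) = √121 = 11
|KL| = √((-3)² + (-4)²) = √25 = 5
|LM| = √((20)² + (21)²) = √841 = 29
|MN| = √((6)² + (0)²) = √36 = 6
|NO| = √((-20)² + (21)²) = √841 = 29
|OP| = √((-15)² + (8)²) = √289 = 17
|PJ| = √((12)² + (-35)²) = √1369 = 37
Perimeter = 11 + 5 + 29 + 6 + 29 + 17 + 37 = 134.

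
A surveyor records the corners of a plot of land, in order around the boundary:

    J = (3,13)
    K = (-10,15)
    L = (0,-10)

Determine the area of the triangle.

Apply the surveyor's formula: 2A = Σ (x_i·y_{i+1} − x_{i+1}·y_i), indices taken mod 3.
Cross-terms: 175, 100, 30  ⇒  Σ = 305
Area = |Σ|/2 = 152.5.

152.5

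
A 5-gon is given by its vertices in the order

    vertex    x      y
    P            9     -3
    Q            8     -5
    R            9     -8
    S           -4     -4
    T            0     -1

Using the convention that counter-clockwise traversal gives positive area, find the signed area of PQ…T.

-47.5

Apply the surveyor's formula: 2A = Σ (x_i·y_{i+1} − x_{i+1}·y_i), indices taken mod 5.
Cross-terms: -21, -19, -68, 4, 9  ⇒  Σ = -95
Signed area = Σ/2 = -47.5 (negative ⇒ clockwise traversal).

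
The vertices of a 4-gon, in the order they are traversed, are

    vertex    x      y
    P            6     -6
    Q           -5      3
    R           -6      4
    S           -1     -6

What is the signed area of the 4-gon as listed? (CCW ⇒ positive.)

Apply Gauss's area formula: 2A = Σ (x_i·y_{i+1} − x_{i+1}·y_i), indices taken mod 4.
Σ = (-12) + (-2) + (40) + (42) = 68
Signed area = Σ/2 = 34 (positive ⇒ counter-clockwise traversal).

34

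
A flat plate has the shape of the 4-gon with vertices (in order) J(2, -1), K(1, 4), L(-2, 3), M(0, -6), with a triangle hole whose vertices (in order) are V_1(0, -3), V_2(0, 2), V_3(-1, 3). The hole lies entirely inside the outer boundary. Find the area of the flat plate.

Outer boundary:
Apply the surveyor's formula: 2A = Σ (x_i·y_{i+1} − x_{i+1}·y_i), indices taken mod 4.
Cross-terms: 9, 11, 12, 12  ⇒  Σ = 44
Area = |Σ|/2 = 22.
Hole:
Apply the shoelace formula: 2A = Σ (x_i·y_{i+1} − x_{i+1}·y_i), indices taken mod 3.
Σ = (0) + (2) + (3) = 5
Area = |Σ|/2 = 2.5.
Net area = 22 − 2.5 = 19.5.

19.5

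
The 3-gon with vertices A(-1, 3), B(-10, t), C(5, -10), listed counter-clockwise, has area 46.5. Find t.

7

The doubled signed area Σ (x_i y_{i+1} − x_{i+1} y_i) is linear in t.
With t=0 it equals 135; the coefficient of t is -6 (from the two edges through B).
So -6·t + 135 = 2·46.5 = 93 ⇒ t = 7.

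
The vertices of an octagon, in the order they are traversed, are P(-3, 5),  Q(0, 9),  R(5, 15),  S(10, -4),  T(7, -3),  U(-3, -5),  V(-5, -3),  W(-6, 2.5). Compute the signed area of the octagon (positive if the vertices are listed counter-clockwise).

Apply the surveyor's formula: 2A = Σ (x_i·y_{i+1} − x_{i+1}·y_i), indices taken mod 8.
P→Q: (-3)(9) − (0)(5) = -27
Q→R: (0)(15) − (5)(9) = -45
R→S: (5)(-4) − (10)(15) = -170
S→T: (10)(-3) − (7)(-4) = -2
T→U: (7)(-5) − (-3)(-3) = -44
U→V: (-3)(-3) − (-5)(-5) = -16
V→W: (-5)(2.5) − (-6)(-3) = -30.5
W→P: (-6)(5) − (-3)(2.5) = -22.5
Σ = -357
Signed area = Σ/2 = -178.5 (negative ⇒ clockwise traversal).

-178.5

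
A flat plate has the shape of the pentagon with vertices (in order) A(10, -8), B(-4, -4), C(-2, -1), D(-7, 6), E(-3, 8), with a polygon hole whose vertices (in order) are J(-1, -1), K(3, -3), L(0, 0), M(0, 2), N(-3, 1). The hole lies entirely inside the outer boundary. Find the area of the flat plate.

86.5

Outer boundary:
Apply the shoelace formula: 2A = Σ (x_i·y_{i+1} − x_{i+1}·y_i), indices taken mod 5.
A→B: (10)(-4) − (-4)(-8) = -72
B→C: (-4)(-1) − (-2)(-4) = -4
C→D: (-2)(6) − (-7)(-1) = -19
D→E: (-7)(8) − (-3)(6) = -38
E→A: (-3)(-8) − (10)(8) = -56
Σ = -189
Area = |Σ|/2 = 94.5.
Hole:
Σ = (6) + (0) + (0) + (6) + (4) = 16
Area = |Σ|/2 = 8.
Net area = 94.5 − 8 = 86.5.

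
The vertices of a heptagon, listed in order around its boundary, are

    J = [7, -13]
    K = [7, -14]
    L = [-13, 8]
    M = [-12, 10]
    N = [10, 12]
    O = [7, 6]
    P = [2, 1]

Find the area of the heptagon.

Σ = (-7) + (-126) + (-34) + (-244) + (-24) + (-5) + (-33) = -473
Area = |Σ|/2 = 236.5.

236.5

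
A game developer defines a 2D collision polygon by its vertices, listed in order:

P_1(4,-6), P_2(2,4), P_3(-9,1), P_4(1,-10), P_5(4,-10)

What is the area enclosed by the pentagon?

100.5

Apply the shoelace (surveyor's) formula: 2A = Σ (x_i·y_{i+1} − x_{i+1}·y_i), indices taken mod 5.
Σ = (28) + (38) + (89) + (30) + (16) = 201
Area = |Σ|/2 = 100.5.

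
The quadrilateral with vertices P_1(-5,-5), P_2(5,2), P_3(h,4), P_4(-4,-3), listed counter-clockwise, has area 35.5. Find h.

The doubled signed area Σ (x_i y_{i+1} − x_{i+1} y_i) is linear in h.
With h=0 it equals 56; the coefficient of h is -5 (from the two edges through P_3).
So -5·h + 56 = 2·35.5 = 71 ⇒ h = -3.

-3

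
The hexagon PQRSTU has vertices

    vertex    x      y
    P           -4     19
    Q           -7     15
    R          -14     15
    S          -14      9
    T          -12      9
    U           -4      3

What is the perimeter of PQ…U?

|PQ| = √((-3)² + (-4)²) = √25 = 5
|QR| = √((-7)² + (0)²) = √49 = 7
|RS| = √((0)² + (-6)²) = √36 = 6
|ST| = √((2)² + (0)²) = √4 = 2
|TU| = √((8)² + (-6)²) = √100 = 10
|UP| = √((0)² + (16)²) = √256 = 16
Perimeter = 5 + 7 + 6 + 2 + 10 + 16 = 46.

46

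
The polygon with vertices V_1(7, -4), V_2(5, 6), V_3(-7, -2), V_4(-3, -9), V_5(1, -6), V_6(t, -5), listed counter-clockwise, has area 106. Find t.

2

The doubled signed area Σ (x_i y_{i+1} − x_{i+1} y_i) is linear in t.
With t=0 it equals 208; the coefficient of t is 2 (from the two edges through V_6).
So 2·t + 208 = 2·106 = 212 ⇒ t = 2.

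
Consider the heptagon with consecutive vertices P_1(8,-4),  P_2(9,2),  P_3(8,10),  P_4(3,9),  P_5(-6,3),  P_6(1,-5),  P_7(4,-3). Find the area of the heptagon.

P_1→P_2: (8)(2) − (9)(-4) = 52
P_2→P_3: (9)(10) − (8)(2) = 74
P_3→P_4: (8)(9) − (3)(10) = 42
P_4→P_5: (3)(3) − (-6)(9) = 63
P_5→P_6: (-6)(-5) − (1)(3) = 27
P_6→P_7: (1)(-3) − (4)(-5) = 17
P_7→P_1: (4)(-4) − (8)(-3) = 8
Σ = 283
Area = |Σ|/2 = 141.5.

141.5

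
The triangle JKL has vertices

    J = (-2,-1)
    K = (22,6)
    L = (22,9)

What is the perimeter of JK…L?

54

|JK| = √((24)² + (7)²) = √625 = 25
|KL| = √((0)² + (3)²) = √9 = 3
|LJ| = √((-24)² + (-10)²) = √676 = 26
Perimeter = 25 + 3 + 26 = 54.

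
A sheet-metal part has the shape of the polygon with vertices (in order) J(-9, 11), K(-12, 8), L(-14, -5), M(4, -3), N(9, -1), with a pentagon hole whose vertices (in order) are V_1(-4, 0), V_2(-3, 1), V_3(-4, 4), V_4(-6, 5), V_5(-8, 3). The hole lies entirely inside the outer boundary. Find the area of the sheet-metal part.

190.5

Outer boundary:
Cross-terms: 60, 172, 62, 23, 90  ⇒  Σ = 407
Area = |Σ|/2 = 203.5.
Hole:
Σ = (-4) + (-8) + (4) + (22) + (12) = 26
Area = |Σ|/2 = 13.
Net area = 203.5 − 13 = 190.5.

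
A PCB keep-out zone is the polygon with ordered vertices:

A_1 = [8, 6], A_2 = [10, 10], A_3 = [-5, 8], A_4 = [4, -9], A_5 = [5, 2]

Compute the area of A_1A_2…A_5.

A_1→A_2: (8)(10) − (10)(6) = 20
A_2→A_3: (10)(8) − (-5)(10) = 130
A_3→A_4: (-5)(-9) − (4)(8) = 13
A_4→A_5: (4)(2) − (5)(-9) = 53
A_5→A_1: (5)(6) − (8)(2) = 14
Σ = 230
Area = |Σ|/2 = 115.

115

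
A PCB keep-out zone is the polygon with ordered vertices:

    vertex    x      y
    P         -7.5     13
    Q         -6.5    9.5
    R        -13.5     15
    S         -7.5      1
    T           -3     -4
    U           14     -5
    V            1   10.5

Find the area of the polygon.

245.375

Apply the shoelace (surveyor's) formula: 2A = Σ (x_i·y_{i+1} − x_{i+1}·y_i), indices taken mod 7.
Σ = (13.25) + (30.75) + (99) + (33) + (71) + (152) + (91.75) = 490.75
Area = |Σ|/2 = 245.375.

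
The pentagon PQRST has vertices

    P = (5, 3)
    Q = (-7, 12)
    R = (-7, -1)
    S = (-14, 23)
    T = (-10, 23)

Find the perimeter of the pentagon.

|PQ| = √((-12)² + (9)²) = √225 = 15
|QR| = √((0)² + (-13)²) = √169 = 13
|RS| = √((-7)² + (24)²) = √625 = 25
|ST| = √((4)² + (0)²) = √16 = 4
|TP| = √((15)² + (-20)²) = √625 = 25
Perimeter = 15 + 13 + 25 + 4 + 25 = 82.

82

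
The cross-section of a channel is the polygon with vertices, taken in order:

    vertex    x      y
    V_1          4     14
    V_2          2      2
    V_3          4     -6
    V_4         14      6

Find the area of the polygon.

Apply the surveyor's formula: 2A = Σ (x_i·y_{i+1} − x_{i+1}·y_i), indices taken mod 4.
Σ = (-20) + (-20) + (108) + (172) = 240
Area = |Σ|/2 = 120.

120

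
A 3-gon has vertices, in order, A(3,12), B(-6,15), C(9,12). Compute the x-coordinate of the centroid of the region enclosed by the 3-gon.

Apply the shoelace formula. First the cross-terms c_i = x_i·y_{i+1} − x_{i+1}·y_i:
  117, -207, 72  ⇒  2A = -18, A = -9.
Then Σ (x_i + x_{i+1})·c_i = -108, so x̄ = -108 / (6·(-9)) = 2.

2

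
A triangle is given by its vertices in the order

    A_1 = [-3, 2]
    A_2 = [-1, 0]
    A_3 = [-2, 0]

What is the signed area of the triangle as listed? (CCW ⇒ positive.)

A_1→A_2: (-3)(0) − (-1)(2) = 2
A_2→A_3: (-1)(0) − (-2)(0) = 0
A_3→A_1: (-2)(2) − (-3)(0) = -4
Σ = -2
Signed area = Σ/2 = -1 (negative ⇒ clockwise traversal).

-1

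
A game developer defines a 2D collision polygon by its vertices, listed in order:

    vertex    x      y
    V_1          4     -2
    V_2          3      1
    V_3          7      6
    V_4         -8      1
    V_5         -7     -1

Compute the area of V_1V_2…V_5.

54.5

Σ = (10) + (11) + (55) + (15) + (18) = 109
Area = |Σ|/2 = 54.5.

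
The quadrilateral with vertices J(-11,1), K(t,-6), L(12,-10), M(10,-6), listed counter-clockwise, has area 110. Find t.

The doubled signed area Σ (x_i y_{i+1} − x_{i+1} y_i) is linear in t.
With t=0 it equals 110; the coefficient of t is -11 (from the two edges through K).
So -11·t + 110 = 2·110 = 220 ⇒ t = -10.

-10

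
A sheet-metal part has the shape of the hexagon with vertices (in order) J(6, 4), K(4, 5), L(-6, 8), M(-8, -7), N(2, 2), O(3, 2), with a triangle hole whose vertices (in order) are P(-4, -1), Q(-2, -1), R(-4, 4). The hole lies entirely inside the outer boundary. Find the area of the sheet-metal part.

Outer boundary:
Apply the shoelace (surveyor's) formula: 2A = Σ (x_i·y_{i+1} − x_{i+1}·y_i), indices taken mod 6.
Cross-terms: 14, 62, 106, -2, -2, 0  ⇒  Σ = 178
Area = |Σ|/2 = 89.
Hole:
Apply the shoelace (surveyor's) formula: 2A = Σ (x_i·y_{i+1} − x_{i+1}·y_i), indices taken mod 3.
Σ = (2) + (-12) + (20) = 10
Area = |Σ|/2 = 5.
Net area = 89 − 5 = 84.

84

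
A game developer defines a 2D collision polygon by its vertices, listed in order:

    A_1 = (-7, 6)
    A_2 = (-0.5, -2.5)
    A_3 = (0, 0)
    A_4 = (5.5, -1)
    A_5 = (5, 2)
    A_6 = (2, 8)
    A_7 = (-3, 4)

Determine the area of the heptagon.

57.25

Apply the surveyor's formula: 2A = Σ (x_i·y_{i+1} − x_{i+1}·y_i), indices taken mod 7.
Σ = (20.5) + (0) + (0) + (16) + (36) + (32) + (10) = 114.5
Area = |Σ|/2 = 57.25.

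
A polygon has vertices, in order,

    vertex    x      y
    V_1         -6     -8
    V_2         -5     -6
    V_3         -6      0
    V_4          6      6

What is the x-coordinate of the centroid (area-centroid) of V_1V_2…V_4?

-5/3

Apply the shoelace formula. First the cross-terms c_i = x_i·y_{i+1} − x_{i+1}·y_i:
  -4, -36, -36, -12  ⇒  2A = -88, A = -44.
Then Σ (x_i + x_{i+1})·c_i = 440, so x̄ = 440 / (6·(-44)) = -5/3.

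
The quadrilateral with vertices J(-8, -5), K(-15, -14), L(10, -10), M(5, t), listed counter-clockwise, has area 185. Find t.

The doubled signed area Σ (x_i y_{i+1} − x_{i+1} y_i) is linear in t.
With t=0 it equals 352; the coefficient of t is 18 (from the two edges through M).
So 18·t + 352 = 2·185 = 370 ⇒ t = 1.

1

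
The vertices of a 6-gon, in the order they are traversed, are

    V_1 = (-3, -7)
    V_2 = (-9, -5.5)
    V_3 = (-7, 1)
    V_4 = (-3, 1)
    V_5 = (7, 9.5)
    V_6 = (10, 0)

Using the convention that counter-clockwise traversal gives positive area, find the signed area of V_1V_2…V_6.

Apply the shoelace formula: 2A = Σ (x_i·y_{i+1} − x_{i+1}·y_i), indices taken mod 6.
Σ = (-46.5) + (-47.5) + (-4) + (-35.5) + (-95) + (-70) = -298.5
Signed area = Σ/2 = -149.25 (negative ⇒ clockwise traversal).

-149.25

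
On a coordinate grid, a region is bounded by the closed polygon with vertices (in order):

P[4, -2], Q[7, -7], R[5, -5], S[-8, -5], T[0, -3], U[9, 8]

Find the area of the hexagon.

39

Apply Gauss's area formula: 2A = Σ (x_i·y_{i+1} − x_{i+1}·y_i), indices taken mod 6.
Σ = (-14) + (0) + (-65) + (24) + (27) + (-50) = -78
Area = |Σ|/2 = 39.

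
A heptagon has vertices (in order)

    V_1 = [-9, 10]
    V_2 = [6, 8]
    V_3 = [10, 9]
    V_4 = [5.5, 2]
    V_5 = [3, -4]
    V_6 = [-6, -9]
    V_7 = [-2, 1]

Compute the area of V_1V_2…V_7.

150.75

Apply the shoelace formula: 2A = Σ (x_i·y_{i+1} − x_{i+1}·y_i), indices taken mod 7.
V_1→V_2: (-9)(8) − (6)(10) = -132
V_2→V_3: (6)(9) − (10)(8) = -26
V_3→V_4: (10)(2) − (5.5)(9) = -29.5
V_4→V_5: (5.5)(-4) − (3)(2) = -28
V_5→V_6: (3)(-9) − (-6)(-4) = -51
V_6→V_7: (-6)(1) − (-2)(-9) = -24
V_7→V_1: (-2)(10) − (-9)(1) = -11
Σ = -301.5
Area = |Σ|/2 = 150.75.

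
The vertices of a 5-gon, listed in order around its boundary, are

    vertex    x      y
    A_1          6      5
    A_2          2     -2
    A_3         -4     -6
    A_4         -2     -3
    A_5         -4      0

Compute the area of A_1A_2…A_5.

37

Cross-terms: -22, -20, 0, -12, -20  ⇒  Σ = -74
Area = |Σ|/2 = 37.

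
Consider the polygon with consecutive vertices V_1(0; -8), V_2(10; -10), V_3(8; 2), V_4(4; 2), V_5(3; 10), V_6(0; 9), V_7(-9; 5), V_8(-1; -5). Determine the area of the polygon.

194

Cross-terms: 80, 100, 8, 34, 27, 81, 50, 8  ⇒  Σ = 388
Area = |Σ|/2 = 194.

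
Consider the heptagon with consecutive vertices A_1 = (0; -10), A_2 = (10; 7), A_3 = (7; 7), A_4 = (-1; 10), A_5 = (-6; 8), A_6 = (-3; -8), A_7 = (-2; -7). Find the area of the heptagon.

173.5

Apply the shoelace formula: 2A = Σ (x_i·y_{i+1} − x_{i+1}·y_i), indices taken mod 7.
Cross-terms: 100, 21, 77, 52, 72, 5, 20  ⇒  Σ = 347
Area = |Σ|/2 = 173.5.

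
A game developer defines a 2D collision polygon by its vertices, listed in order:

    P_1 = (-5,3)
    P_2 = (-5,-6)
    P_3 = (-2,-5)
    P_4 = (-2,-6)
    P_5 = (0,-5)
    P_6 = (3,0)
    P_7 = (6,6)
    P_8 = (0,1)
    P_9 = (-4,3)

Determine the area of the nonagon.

58

Σ = (45) + (13) + (2) + (10) + (15) + (18) + (6) + (4) + (3) = 116
Area = |Σ|/2 = 58.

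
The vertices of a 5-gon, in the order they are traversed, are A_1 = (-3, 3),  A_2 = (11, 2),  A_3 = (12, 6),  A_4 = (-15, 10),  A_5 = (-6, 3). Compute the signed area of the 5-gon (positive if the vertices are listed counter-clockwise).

109.5

Apply the shoelace formula: 2A = Σ (x_i·y_{i+1} − x_{i+1}·y_i), indices taken mod 5.
Σ = (-39) + (42) + (210) + (15) + (-9) = 219
Signed area = Σ/2 = 109.5 (positive ⇒ counter-clockwise traversal).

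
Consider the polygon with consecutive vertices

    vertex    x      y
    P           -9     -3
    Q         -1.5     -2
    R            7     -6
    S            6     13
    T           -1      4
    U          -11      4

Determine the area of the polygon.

154.75

Σ = (13.5) + (23) + (127) + (37) + (40) + (69) = 309.5
Area = |Σ|/2 = 154.75.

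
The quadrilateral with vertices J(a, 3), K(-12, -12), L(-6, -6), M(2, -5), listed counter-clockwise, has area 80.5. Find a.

Write out the shoelace sum; only the two edges meeting at J involve a:
2·Area = [(2·3 − a·(-5)) + (a·(-12) − (-12)·3)] + 42
       = -7·a + 84 = 161
⇒ a = -11.

-11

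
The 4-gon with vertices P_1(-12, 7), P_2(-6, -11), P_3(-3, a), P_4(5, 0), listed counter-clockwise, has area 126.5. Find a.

-7

Write out the shoelace sum; only the two edges meeting at P_3 involve a:
2·Area = [((-6)·a − (-3)·(-11)) + ((-3)·0 − 5·a)] + 209
       = -11·a + 176 = 253
⇒ a = -7.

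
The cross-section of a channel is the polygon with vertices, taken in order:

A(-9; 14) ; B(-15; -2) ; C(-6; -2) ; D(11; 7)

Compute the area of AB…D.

Σ = (228) + (18) + (-20) + (217) = 443
Area = |Σ|/2 = 221.5.

221.5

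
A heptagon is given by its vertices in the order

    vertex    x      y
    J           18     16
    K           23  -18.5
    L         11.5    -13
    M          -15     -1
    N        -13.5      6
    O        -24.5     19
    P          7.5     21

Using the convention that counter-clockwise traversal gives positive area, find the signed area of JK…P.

-1060.875

Apply the surveyor's formula: 2A = Σ (x_i·y_{i+1} − x_{i+1}·y_i), indices taken mod 7.
Cross-terms: -701, -86.25, -206.5, -103.5, -109.5, -657, -258  ⇒  Σ = -2121.75
Signed area = Σ/2 = -1060.875 (negative ⇒ clockwise traversal).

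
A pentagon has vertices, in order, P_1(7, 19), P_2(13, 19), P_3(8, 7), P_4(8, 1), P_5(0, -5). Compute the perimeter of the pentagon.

60

|P_1P_2| = √((6)² + (0)²) = √36 = 6
|P_2P_3| = √((-5)² + (-12)²) = √169 = 13
|P_3P_4| = √((0)² + (-6)²) = √36 = 6
|P_4P_5| = √((-8)² + (-6)²) = √100 = 10
|P_5P_1| = √((7)² + (24)²) = √625 = 25
Perimeter = 6 + 13 + 6 + 10 + 25 = 60.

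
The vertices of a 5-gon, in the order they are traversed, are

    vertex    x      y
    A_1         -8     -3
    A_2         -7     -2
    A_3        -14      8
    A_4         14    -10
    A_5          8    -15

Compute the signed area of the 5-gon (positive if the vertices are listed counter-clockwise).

Σ = (-5) + (-84) + (28) + (-130) + (-144) = -335
Signed area = Σ/2 = -167.5 (negative ⇒ clockwise traversal).

-167.5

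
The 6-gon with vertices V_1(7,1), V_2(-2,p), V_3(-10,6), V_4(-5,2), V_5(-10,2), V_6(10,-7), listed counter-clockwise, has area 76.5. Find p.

2

Write out the shoelace sum; only the two edges meeting at V_2 involve p:
2·Area = [(7·p − (-2)·1) + ((-2)·6 − (-10)·p)] + 129
       = 17·p + 119 = 153
⇒ p = 2.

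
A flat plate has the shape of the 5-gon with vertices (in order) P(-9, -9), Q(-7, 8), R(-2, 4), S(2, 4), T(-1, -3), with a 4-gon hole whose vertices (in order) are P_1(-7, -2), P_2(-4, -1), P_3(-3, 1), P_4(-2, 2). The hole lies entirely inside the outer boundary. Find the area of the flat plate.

Outer boundary:
Cross-terms: -135, -12, -16, -2, -18  ⇒  Σ = -183
Area = |Σ|/2 = 91.5.
Hole:
Apply the surveyor's formula: 2A = Σ (x_i·y_{i+1} − x_{i+1}·y_i), indices taken mod 4.
Cross-terms: -1, -7, -4, 18  ⇒  Σ = 6
Area = |Σ|/2 = 3.
Net area = 91.5 − 3 = 88.5.

88.5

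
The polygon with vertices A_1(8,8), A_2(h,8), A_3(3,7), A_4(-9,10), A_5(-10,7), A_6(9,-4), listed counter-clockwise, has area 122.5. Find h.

The doubled signed area Σ (x_i y_{i+1} − x_{i+1} y_i) is linear in h.
With h=0 it equals 251; the coefficient of h is -1 (from the two edges through A_2).
So -1·h + 251 = 2·122.5 = 245 ⇒ h = 6.

6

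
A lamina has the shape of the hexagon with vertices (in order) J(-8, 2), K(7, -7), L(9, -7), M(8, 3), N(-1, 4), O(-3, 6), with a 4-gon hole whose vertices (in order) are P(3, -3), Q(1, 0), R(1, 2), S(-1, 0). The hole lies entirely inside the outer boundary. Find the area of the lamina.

Outer boundary:
Cross-terms: 42, 14, 83, 35, 6, 42  ⇒  Σ = 222
Area = |Σ|/2 = 111.
Hole:
P→Q: (3)(0) − (1)(-3) = 3
Q→R: (1)(2) − (1)(0) = 2
R→S: (1)(0) − (-1)(2) = 2
S→P: (-1)(-3) − (3)(0) = 3
Σ = 10
Area = |Σ|/2 = 5.
Net area = 111 − 5 = 106.

106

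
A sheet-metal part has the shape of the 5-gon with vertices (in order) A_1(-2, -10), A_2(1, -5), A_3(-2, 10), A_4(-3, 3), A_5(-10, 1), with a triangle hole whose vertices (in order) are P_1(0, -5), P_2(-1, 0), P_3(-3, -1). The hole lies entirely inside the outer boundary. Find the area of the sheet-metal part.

Outer boundary:
Apply the surveyor's formula: 2A = Σ (x_i·y_{i+1} − x_{i+1}·y_i), indices taken mod 5.
Cross-terms: 20, 0, 24, 27, 102  ⇒  Σ = 173
Area = |Σ|/2 = 86.5.
Hole:
Apply Gauss's area formula: 2A = Σ (x_i·y_{i+1} − x_{i+1}·y_i), indices taken mod 3.
P_1→P_2: (0)(0) − (-1)(-5) = -5
P_2→P_3: (-1)(-1) − (-3)(0) = 1
P_3→P_1: (-3)(-5) − (0)(-1) = 15
Σ = 11
Area = |Σ|/2 = 5.5.
Net area = 86.5 − 5.5 = 81.

81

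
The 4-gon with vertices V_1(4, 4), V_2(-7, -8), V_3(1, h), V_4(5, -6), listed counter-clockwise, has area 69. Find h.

Write out the shoelace sum; only the two edges meeting at V_3 involve h:
2·Area = [((-7)·h − 1·(-8)) + (1·(-6) − 5·h)] + 40
       = -12·h + 42 = 138
⇒ h = -8.

-8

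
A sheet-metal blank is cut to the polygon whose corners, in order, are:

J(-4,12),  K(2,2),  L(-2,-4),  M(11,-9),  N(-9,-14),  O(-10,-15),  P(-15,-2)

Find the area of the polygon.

Σ = (-32) + (-4) + (62) + (-235) + (-5) + (-205) + (-188) = -607
Area = |Σ|/2 = 303.5.

303.5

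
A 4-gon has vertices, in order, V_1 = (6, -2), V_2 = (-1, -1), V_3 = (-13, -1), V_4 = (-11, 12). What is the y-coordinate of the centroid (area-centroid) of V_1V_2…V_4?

763/237

Apply the shoelace formula. First the cross-terms c_i = x_i·y_{i+1} − x_{i+1}·y_i:
  -8, -12, -167, -50  ⇒  2A = -237, A = -118.5.
Then Σ (y_i + y_{i+1})·c_i = -2289, so ȳ = -2289 / (6·(-118.5)) = 763/237.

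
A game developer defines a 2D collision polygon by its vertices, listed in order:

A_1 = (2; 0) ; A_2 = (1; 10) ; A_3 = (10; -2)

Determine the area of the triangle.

39

Cross-terms: 20, -102, 4  ⇒  Σ = -78
Area = |Σ|/2 = 39.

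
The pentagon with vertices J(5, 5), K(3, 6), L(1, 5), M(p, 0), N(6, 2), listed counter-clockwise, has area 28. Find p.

The doubled signed area Σ (x_i y_{i+1} − x_{i+1} y_i) is linear in p.
With p=0 it equals 44; the coefficient of p is -3 (from the two edges through M).
So -3·p + 44 = 2·28 = 56 ⇒ p = -4.

-4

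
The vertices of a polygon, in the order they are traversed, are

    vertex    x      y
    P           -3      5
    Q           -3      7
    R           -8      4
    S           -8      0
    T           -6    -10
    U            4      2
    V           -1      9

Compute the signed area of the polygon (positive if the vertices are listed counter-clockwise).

119

Σ = (-6) + (44) + (32) + (80) + (28) + (38) + (22) = 238
Signed area = Σ/2 = 119 (positive ⇒ counter-clockwise traversal).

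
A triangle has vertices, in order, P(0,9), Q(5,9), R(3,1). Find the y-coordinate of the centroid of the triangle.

Apply the shoelace (surveyor's) formula. First the cross-terms c_i = x_i·y_{i+1} − x_{i+1}·y_i:
  -45, -22, 27  ⇒  2A = -40, A = -20.
Then Σ (y_i + y_{i+1})·c_i = -760, so ȳ = -760 / (6·(-20)) = 19/3.

19/3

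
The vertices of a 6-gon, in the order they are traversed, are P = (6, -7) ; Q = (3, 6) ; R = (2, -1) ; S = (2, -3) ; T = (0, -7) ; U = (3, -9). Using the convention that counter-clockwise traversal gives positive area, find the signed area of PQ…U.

39

Σ = (57) + (-15) + (-4) + (-14) + (21) + (33) = 78
Signed area = Σ/2 = 39 (positive ⇒ counter-clockwise traversal).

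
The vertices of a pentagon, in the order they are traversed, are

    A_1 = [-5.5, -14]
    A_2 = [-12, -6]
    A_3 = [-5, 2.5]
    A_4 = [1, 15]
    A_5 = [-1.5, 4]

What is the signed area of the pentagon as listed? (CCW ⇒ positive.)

A_1→A_2: (-5.5)(-6) − (-12)(-14) = -135
A_2→A_3: (-12)(2.5) − (-5)(-6) = -60
A_3→A_4: (-5)(15) − (1)(2.5) = -77.5
A_4→A_5: (1)(4) − (-1.5)(15) = 26.5
A_5→A_1: (-1.5)(-14) − (-5.5)(4) = 43
Σ = -203
Signed area = Σ/2 = -101.5 (negative ⇒ clockwise traversal).

-101.5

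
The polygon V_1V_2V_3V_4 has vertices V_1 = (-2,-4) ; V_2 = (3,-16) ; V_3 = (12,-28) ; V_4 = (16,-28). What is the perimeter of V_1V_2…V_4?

62

|V_1V_2| = √((5)² + (-12)²) = √169 = 13
|V_2V_3| = √((9)² + (-12)²) = √225 = 15
|V_3V_4| = √((4)² + (0)²) = √16 = 4
|V_4V_1| = √((-18)² + (24)²) = √900 = 30
Perimeter = 13 + 15 + 4 + 30 = 62.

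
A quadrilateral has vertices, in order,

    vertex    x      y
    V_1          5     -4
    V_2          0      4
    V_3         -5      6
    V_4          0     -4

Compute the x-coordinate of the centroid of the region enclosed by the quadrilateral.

Apply the surveyor's formula. First the cross-terms c_i = x_i·y_{i+1} − x_{i+1}·y_i:
  20, 20, 20, 20  ⇒  2A = 80, A = 40.
Then Σ (x_i + x_{i+1})·c_i = 0, so x̄ = 0 / (6·40) = 0.

0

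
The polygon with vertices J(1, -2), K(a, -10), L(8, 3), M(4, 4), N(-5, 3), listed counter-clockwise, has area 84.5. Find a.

8

Write out the shoelace sum; only the two edges meeting at K involve a:
2·Area = [(1·(-10) − a·(-2)) + (a·3 − 8·(-10))] + 59
       = 5·a + 129 = 169
⇒ a = 8.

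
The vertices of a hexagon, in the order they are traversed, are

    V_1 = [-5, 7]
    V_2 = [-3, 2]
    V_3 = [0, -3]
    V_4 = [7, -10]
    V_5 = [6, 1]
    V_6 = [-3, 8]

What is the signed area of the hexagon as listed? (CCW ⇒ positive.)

89

Σ = (11) + (9) + (21) + (67) + (51) + (19) = 178
Signed area = Σ/2 = 89 (positive ⇒ counter-clockwise traversal).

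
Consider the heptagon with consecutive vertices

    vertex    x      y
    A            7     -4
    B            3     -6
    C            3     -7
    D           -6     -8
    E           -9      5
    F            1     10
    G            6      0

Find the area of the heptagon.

190

Cross-terms: -30, -3, -66, -102, -95, -60, -24  ⇒  Σ = -380
Area = |Σ|/2 = 190.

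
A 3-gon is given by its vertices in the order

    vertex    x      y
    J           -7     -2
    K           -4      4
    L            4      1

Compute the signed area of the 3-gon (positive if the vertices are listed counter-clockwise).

Apply the surveyor's formula: 2A = Σ (x_i·y_{i+1} − x_{i+1}·y_i), indices taken mod 3.
Σ = (-36) + (-20) + (-1) = -57
Signed area = Σ/2 = -28.5 (negative ⇒ clockwise traversal).

-28.5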